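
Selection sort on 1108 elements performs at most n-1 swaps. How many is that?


Each of the 1107 passes places one element in its final position.
Pass 1: swap minimum into position 0
Pass 2: swap minimum of remaining into position 1
...
Pass 1107: last two elements, one swap
Maximum swaps = 1108 - 1 = 1107


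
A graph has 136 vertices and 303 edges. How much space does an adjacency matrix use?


Adjacency matrix: V x V grid of entries
Space = V^2 = 136^2 = 136 * 136 = 18496


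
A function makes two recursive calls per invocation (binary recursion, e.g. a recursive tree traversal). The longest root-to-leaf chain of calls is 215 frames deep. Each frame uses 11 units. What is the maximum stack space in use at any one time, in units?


Binary recursion: the two calls run one after the other, so only one root-to-leaf chain of frames is on the stack at a time.
Maximum depth (longest chain) = 215 frames
Each frame = 11 units
Max stack space = 215 * 11 = 2365


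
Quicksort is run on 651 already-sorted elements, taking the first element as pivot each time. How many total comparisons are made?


Sum of comparisons per partition:
650 + 649 + ... + 1 + 0
= 651 * (651 - 1) / 2
= 651 * 650 / 2
= 211575


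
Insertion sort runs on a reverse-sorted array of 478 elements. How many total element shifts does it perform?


Sum of shifts = 1 + 2 + 3 + ... + 477
= 478 * 477 / 2
= 228006 / 2
= 114003


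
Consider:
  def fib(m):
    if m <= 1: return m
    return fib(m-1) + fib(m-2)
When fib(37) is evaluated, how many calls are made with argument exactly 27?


Let N(m) = number of times fib(m) is called while evaluating fib(37).
N(37) = 1 (the initial call).
N(36) = 1 (only fib(37) calls it).
For 1 <= m <= 35: fib(m) is called by fib(m+1) and fib(m+2), so
  N(m) = N(m+1) + N(m+2).
fib(0) is called only by fib(2), so N(0) = N(2).
Walk down from m=37:
  N(37)=1, N(36)=1, N(35)=2, N(34)=3, N(33)=5, N(32)=8, N(31)=13, N(30)=21, N(29)=34, N(28)=55, N(27)=89
N(27) = 89


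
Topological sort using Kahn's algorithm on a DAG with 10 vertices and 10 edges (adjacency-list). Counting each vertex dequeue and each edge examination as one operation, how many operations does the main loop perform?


Kahn's algorithm:
  1. Compute in-degrees: O(V + E)
  2. Process queue: each vertex dequeued once (O(V))
     each edge examined once (O(E))
Total = V + E = 10 + 10 = 20


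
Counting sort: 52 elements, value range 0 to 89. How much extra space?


n = 52 (output array)
k = 90 (count array for 90 distinct values)
Extra space = 52 + 90 = 142


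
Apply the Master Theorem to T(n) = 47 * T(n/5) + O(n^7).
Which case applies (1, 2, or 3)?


The Master Theorem: T(n) = a*T(n/b) + O(n^c)
  a = 47, b = 5, c = 7
log_b(a) = log_5(47) ~ 2.392
Compare b^c with a: 5^7 = 78125 > 47, so c > log_b(a).
Since c > log_b(a), Case 3 applies.
T(n) = O(n^7)
Master Theorem case = 3


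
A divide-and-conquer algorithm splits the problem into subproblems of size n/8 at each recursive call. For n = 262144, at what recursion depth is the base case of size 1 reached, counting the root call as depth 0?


At each depth, the problem size is divided by 8:
  Depth 0: problem size = 262144
  Depth 1: problem size = 32768
  Depth 2: problem size = 4096
  Depth 3: problem size = 512
  Depth 4: problem size = 64
  Depth 5: problem size = 8
  Depth 6: problem size = 1 (base case)
The base case is reached at depth log_8(262144) = 6 (the tree has 7 levels counting depth 0, but the depth asked for is 6).
Recursion depth = 6


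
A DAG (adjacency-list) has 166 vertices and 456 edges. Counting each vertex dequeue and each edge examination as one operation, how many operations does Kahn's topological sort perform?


V = 166 (vertex processing)
E = 456 (edge processing)
V + E = 166 + 456 = 622


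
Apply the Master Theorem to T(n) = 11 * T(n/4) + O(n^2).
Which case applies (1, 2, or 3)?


The Master Theorem: T(n) = a*T(n/b) + O(n^c)
  a = 11, b = 4, c = 2
log_b(a) = log_4(11) ~ 1.73
Compare b^c with a: 4^2 = 16 > 11, so c > log_b(a).
Since c > log_b(a), Case 3 applies.
T(n) = O(n^2)
Master Theorem case = 3


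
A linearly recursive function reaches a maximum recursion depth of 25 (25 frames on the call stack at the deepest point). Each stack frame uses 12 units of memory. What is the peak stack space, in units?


Maximum recursion depth = 25 frames
Memory per frame = 12 units
Total stack space = depth * frame_size
= 25 * 12 = 300


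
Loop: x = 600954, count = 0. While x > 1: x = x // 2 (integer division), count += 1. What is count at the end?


The variable x halves each step:
x = 600954 -> 300477 -> 150238 -> 75119 -> 37559 -> 18779 -> 9389 -> 4694 -> 2347 -> 1173 -> 586 -> 293 -> 146 -> 73 -> 36 -> 18 -> 9 -> 4 -> 2 -> 1
Number of halvings = floor(log2(600954)) = 19


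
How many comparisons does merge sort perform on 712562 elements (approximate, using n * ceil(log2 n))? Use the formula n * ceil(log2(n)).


Recursion depth: ceil(log2(712562)) = 20
Each recursion level merges n = 712562 elements
Total = 712562 * 20 = 14251240


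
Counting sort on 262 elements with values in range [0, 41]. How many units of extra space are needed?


Output array size: 262 (to store sorted result)
Count array size: 42 (one slot per possible value, range 0 to 41)
Total extra space = 262 + 42 = 304


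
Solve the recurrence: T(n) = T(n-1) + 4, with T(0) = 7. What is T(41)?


Unrolling the recurrence:
T(41) = T(40) + 4
       = T(39) + 4 + 4
       = T(38) + 4*3
       ...
       = T(0) + 4*41
       = 7 + 164 = 171


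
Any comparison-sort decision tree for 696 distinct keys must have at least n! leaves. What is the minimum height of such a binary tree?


A binary decision tree of height h has at most 2^h leaves and needs at least n! of them, so h >= ceil(log2(n!)).
696! is far too large to multiply out, so use Stirling's series:
  ln(n!) ~ n ln n - n + (1/2) ln(2 pi n) + 1/(12n)  (error below 1/(360 n^3), negligible here)
  ln(696) = 6.5453497
  n ln n = 696 * 6.5453497 = 4555.5634
  (1/2) ln(2 pi * 696) = (1/2) ln(4373.0970) = 4.1916
  1/(12*696) = 0.0001
  ln(696!) ~ 4555.5634 - 696 + 4.1916 + 0.0001 = 3863.7551
Convert to base 2: log2(696!) = 3863.7551 / ln 2 = 3863.7551 / 0.69314718 = 5574.2203
ceil(5574.2203) = 5575


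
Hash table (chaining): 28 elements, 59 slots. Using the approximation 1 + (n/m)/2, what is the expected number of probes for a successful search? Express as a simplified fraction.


Computing expected probes:
alpha = 28/59
= 1 + alpha/2
= 1 + 28/(2*59)
= (2*59 + 28) / (2*59)
= 146/118 = 73/59


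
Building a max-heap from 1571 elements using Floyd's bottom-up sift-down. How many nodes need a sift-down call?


In a heap of 1571 elements (0-indexed array):
  Last element index: 1570
  Parent of last element: floor((1570 - 1) / 2) = 784
  Internal nodes: indices 0 to 784
  Count = floor(1571/2) = 785


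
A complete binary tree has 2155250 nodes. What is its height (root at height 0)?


In a complete binary tree, level k holds nodes 2^k .. 2^(k+1)-1 (1-indexed).
Height = floor(log2(n)) = floor(log2(2155250)) = 21
Check: 2^21 = 2097152 <= 2155250 < 4194304 = 2^22


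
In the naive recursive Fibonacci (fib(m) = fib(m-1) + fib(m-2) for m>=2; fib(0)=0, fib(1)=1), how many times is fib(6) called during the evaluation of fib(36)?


Let N(m) = number of times fib(m) is called while evaluating fib(36).
N(36) = 1 (the initial call).
N(35) = 1 (only fib(36) calls it).
For 1 <= m <= 34: fib(m) is called by fib(m+1) and fib(m+2), so
  N(m) = N(m+1) + N(m+2).
fib(0) is called only by fib(2), so N(0) = N(2).
Walk down from m=36:
  N(36)=1, N(35)=1, N(34)=2, N(33)=3, N(32)=5, N(31)=8, N(30)=13, N(29)=21, N(28)=34, N(27)=55, N(26)=89, N(25)=144, N(24)=233, N(23)=377, N(22)=610, N(21)=987, N(20)=1597, N(19)=2584, N(18)=4181, N(17)=6765, N(16)=10946, N(15)=17711, N(14)=28657, N(13)=46368, N(12)=75025, N(11)=121393, N(10)=196418, N(9)=317811, N(8)=514229, N(7)=832040, N(6)=1346269
N(6) = 1346269


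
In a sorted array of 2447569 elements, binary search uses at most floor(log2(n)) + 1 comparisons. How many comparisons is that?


Halving sequence: 2447569 -> 1223784 -> 611892 -> 305946 -> 152973 -> 76486 -> 38243 -> 19121 -> 9560 -> 4780 -> 2390 -> 1195 -> 597 -> 298 -> 149 -> 74 -> 37 -> 18 -> 9 -> 4 -> 2 -> 1
Number of halvings = 21
Max comparisons = 21 + 1 = 22


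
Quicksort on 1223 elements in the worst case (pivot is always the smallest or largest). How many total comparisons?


In the worst case, each partition step picks the worst pivot:
  Partition 1: 1222 comparisons (n-1 elements to compare)
  Partition 2: 1221 comparisons
  Partition 3: 1220 comparisons
  Partition 4: 1219 comparisons
  Partition 5: 1218 comparisons
  ...
  Last partition: 0 comparisons
Total = (n-1) + (n-2) + ... + 1 + 0 = n*(n-1)/2
= 1223*1222/2 = 747253


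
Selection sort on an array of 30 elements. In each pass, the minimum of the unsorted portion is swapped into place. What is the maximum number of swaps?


Selection sort performs one swap per pass:
  Pass 1: find min in positions 0 to 29, swap with position 0
  Pass 2: find min in positions 1 to 29, swap with position 1
  Pass 3: find min in positions 2 to 29, swap with position 2
  Pass 4: find min in positions 3 to 29, swap with position 3
  Pass 5: find min in positions 4 to 29, swap with position 4
  ... (24 more passes)
Total passes (and swaps) = n - 1 = 30 - 1 = 29


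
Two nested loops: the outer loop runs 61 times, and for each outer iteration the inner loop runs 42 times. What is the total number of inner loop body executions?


Outer loop: 61 iterations
Inner loop: 42 iterations per outer iteration
Total = 61 * 42 = 2562


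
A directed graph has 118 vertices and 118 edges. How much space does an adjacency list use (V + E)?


Adjacency list: one list head per vertex + one entry per edge
Vertex heads: 118
Edge entries: 118
Total = 118 + 118 = 236


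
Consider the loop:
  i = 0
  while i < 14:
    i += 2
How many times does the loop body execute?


Starting at i = 0, each iteration adds 2.
Iterations until i >= 14:
  Iteration 1: i = 0 -> i = 2
  Iteration 2: i = 2 -> i = 4
  Iteration 3: i = 4 -> i = 6
  Iteration 4: i = 6 -> i = 8
  Iteration 5: i = 8 -> i = 10
  Iteration 6: i = 10 -> i = 12
  Iteration 7: i = 12 -> i = 14
Total iterations = ceil(14/2) = 7


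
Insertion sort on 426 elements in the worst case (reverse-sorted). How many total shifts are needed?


In the worst case (reverse-sorted), each element shifts past all previous:
  Element 1: 1 shifts
  Element 2: 2 shifts
  Element 3: 3 shifts
  Element 4: 4 shifts
  Element 5: 5 shifts
  ...
  Element 425: 425 shifts
Total = 1 + 2 + ... + 425
= 426*(426-1)/2 = 90525


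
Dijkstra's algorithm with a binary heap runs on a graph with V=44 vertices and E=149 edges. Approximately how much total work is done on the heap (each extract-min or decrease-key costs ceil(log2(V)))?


Dijkstra with a binary heap: each vertex is extracted once, each edge may relax once.
Each heap operation costs O(log V).
V + E = 44 + 149 = 193
ceil(log2(44)) = 6 (since 2^5 = 32 < 44 <= 64 = 2^6)
Total heap work = (V+E) * ceil(log2(V)) = 193 * 6 = 1158


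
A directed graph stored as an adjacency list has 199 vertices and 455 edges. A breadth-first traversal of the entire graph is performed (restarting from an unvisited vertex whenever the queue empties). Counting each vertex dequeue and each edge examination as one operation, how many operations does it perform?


A full BFS traversal dequeues each vertex once and examines each edge once.
Vertex visits: 199
Edge visits: 455
V + E = 199 + 455 = 654


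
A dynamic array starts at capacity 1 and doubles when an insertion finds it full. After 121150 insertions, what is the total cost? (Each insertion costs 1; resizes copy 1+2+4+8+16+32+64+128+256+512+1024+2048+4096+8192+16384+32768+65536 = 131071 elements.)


Insertion cost: 121150 (one per element)
Resizes occur just before inserting elements 2, 3, 5, 9, ...
Elements copied at each resize: 1 + 2 + 4 + 8 + 16 + 32 + 64 + 128 + 256 + 512 + 1024 + 2048 + 4096 + 8192 + 16384 + 32768 + 65536
Sum of copies = 131071 (geometric series: 2^k - 1)
Total = 121150 + 131071 = 252221


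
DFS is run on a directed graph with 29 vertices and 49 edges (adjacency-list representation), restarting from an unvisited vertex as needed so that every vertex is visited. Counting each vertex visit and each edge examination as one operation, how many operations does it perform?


A full DFS traversal processes each vertex exactly once (push/pop on stack).
Each directed edge is examined once.
V = 29, E = 49
V + E = 78


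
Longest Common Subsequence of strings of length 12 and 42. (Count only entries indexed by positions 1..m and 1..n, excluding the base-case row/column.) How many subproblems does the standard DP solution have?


DP table indexed by positions in both strings.
First string: 12 positions
Second string: 42 positions
Total = 12 * 42 = 504


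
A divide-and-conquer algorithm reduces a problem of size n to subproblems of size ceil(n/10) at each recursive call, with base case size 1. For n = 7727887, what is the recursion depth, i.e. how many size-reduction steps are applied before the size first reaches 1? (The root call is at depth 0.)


Each step divides the size by 10 (rounding up); after k steps the size is ceil(n/10^k), which equals 1 exactly when 10^k >= n.
So the depth is the smallest k with 10^k >= 7727887, i.e. ceil(log_10(7727887)).
10^6 = 1000000 < 7727887 <= 10000000 = 10^7
Recursion depth = 7


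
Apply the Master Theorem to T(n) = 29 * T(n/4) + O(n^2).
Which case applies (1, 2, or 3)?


The Master Theorem: T(n) = a*T(n/b) + O(n^c)
  a = 29, b = 4, c = 2
log_b(a) = log_4(29) ~ 2.429
Compare b^c with a: 4^2 = 16 < 29, so c < log_b(a).
Since c < log_b(a), Case 1 applies.
T(n) = O(n^(log_4 29)) ~ O(n^2.429)
Master Theorem case = 1


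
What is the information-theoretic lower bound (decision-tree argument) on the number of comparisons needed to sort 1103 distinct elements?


A binary decision tree of height h has at most 2^h leaves and needs at least n! of them, so h >= ceil(log2(n!)).
1103! is far too large to multiply out, so use Stirling's series:
  ln(n!) ~ n ln n - n + (1/2) ln(2 pi n) + 1/(12n)  (error below 1/(360 n^3), negligible here)
  ln(1103) = 7.0057890
  n ln n = 1103 * 7.0057890 = 7727.3853
  (1/2) ln(2 pi * 1103) = (1/2) ln(6930.3534) = 4.4218
  1/(12*1103) = 0.0001
  ln(1103!) ~ 7727.3853 - 1103 + 4.4218 + 0.0001 = 6628.8072
Convert to base 2: log2(1103!) = 6628.8072 / ln 2 = 6628.8072 / 0.69314718 = 9563.3473
ceil(9563.3473) = 9564


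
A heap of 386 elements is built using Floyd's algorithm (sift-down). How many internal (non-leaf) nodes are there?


Leaf nodes occupy roughly half the array.
Sift-down is called for each internal node, starting from the last one.
Internal nodes = floor(n/2) = floor(386/2) = 193


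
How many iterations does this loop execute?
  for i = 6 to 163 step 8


The loop variable i takes values starting at 6 and increments by 8 each iteration.
Sequence: i = 6, 14, 22, 30, 38, 46, 54, 62, 70, ...
The upper bound 163 is inclusive, so the count is floor((last - first) / step) + 1:
floor((163 - 6) / 8) + 1 = floor(157/8) + 1 = 19 + 1 = 20


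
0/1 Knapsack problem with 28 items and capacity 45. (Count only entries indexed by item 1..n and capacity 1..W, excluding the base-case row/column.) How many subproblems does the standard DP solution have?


The DP table is indexed by (item, capacity).
Rows: 28 items
Columns: 45 capacity values (1 to W)
Total subproblems = 28 * 45 = 1260


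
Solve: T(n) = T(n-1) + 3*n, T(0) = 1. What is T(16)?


Expanding the recurrence:
T(16) = T(15) + 3*16
       = T(14) + 3*15 + 3*16
       ...
       = T(0) + 3*(1 + 2 + ... + 16)
       = 1 + 3 * 16*17/2
       = 1 + 3 * 136
       = 1 + 408 = 409


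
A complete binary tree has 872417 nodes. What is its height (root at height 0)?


In a complete binary tree, level k holds nodes 2^k .. 2^(k+1)-1 (1-indexed).
Height = floor(log2(n)) = floor(log2(872417)) = 19
Check: 2^19 = 524288 <= 872417 < 1048576 = 2^20


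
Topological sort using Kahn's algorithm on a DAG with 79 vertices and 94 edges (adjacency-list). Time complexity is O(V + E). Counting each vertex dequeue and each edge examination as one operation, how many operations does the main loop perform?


Kahn's algorithm:
  1. Compute in-degrees: O(V + E)
  2. Process queue: each vertex dequeued once (O(V))
     each edge examined once (O(E))
Total = V + E = 79 + 94 = 173


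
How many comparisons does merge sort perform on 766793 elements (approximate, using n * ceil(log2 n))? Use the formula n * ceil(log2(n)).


Recursion depth: ceil(log2(766793)) = 20
Each recursion level merges n = 766793 elements
Total = 766793 * 20 = 15335860


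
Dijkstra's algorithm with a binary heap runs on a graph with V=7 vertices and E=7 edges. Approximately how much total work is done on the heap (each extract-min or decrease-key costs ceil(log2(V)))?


Dijkstra with a binary heap: each vertex is extracted once, each edge may relax once.
Each heap operation costs O(log V).
V + E = 7 + 7 = 14
ceil(log2(7)) = 3 (since 2^2 = 4 < 7 <= 8 = 2^3)
Total heap work = (V+E) * ceil(log2(V)) = 14 * 3 = 42


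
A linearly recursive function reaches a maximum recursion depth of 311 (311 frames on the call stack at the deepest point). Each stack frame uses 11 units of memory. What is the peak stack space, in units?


Maximum recursion depth = 311 frames
Memory per frame = 11 units
Total stack space = depth * frame_size
= 311 * 11 = 3421


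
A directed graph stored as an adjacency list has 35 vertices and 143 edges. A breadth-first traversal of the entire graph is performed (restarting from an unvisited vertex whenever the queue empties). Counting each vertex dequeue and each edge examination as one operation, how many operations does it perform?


A full BFS traversal dequeues each vertex once and examines each edge once.
Vertex visits: 35
Edge visits: 143
V + E = 35 + 143 = 178


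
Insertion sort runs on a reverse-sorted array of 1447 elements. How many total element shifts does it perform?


Sum of shifts = 1 + 2 + 3 + ... + 1446
= 1447 * 1446 / 2
= 2092362 / 2
= 1046181


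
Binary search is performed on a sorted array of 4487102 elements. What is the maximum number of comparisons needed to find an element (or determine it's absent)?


Binary search halves the search space each comparison:
  Step 1: search space = 4487102 -> 2243551
  Step 2: search space = 2243551 -> 1121775
  Step 3: search space = 1121775 -> 560887
  Step 4: search space = 560887 -> 280443
  Step 5: search space = 280443 -> 140221
  Step 6: search space = 140221 -> 70110
  Step 7: search space = 70110 -> 35055
  Step 8: search space = 35055 -> 17527
  Step 9: search space = 17527 -> 8763
  Step 10: search space = 8763 -> 4381
  Step 11: search space = 4381 -> 2190
  Step 12: search space = 2190 -> 1095
  Step 13: search space = 1095 -> 547
  Step 14: search space = 547 -> 273
  Step 15: search space = 273 -> 136
  Step 16: search space = 136 -> 68
  Step 17: search space = 68 -> 34
  Step 18: search space = 34 -> 17
  Step 19: search space = 17 -> 8
  Step 20: search space = 8 -> 4
  Step 21: search space = 4 -> 2
  Step 22: search space = 2 -> 1
  Step 23: search space = 1 (final check)
Maximum comparisons = floor(log2(4487102)) + 1 = 22 + 1 = 23


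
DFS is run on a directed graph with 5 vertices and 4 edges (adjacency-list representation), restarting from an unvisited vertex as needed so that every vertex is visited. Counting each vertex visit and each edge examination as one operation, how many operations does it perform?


A full DFS traversal processes each vertex exactly once (push/pop on stack).
Each directed edge is examined once.
V = 5, E = 4
V + E = 9


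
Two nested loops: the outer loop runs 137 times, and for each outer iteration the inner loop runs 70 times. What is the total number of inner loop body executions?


Outer loop: 137 iterations
Inner loop: 70 iterations per outer iteration
Total = 137 * 70 = 9590


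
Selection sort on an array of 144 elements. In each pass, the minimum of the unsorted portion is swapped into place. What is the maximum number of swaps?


Selection sort performs one swap per pass:
  Pass 1: find min in positions 0 to 143, swap with position 0
  Pass 2: find min in positions 1 to 143, swap with position 1
  Pass 3: find min in positions 2 to 143, swap with position 2
  Pass 4: find min in positions 3 to 143, swap with position 3
  Pass 5: find min in positions 4 to 143, swap with position 4
  ... (138 more passes)
Total passes (and swaps) = n - 1 = 144 - 1 = 143


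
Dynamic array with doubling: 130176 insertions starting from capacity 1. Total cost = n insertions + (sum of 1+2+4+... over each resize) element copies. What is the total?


n = 130176
Insertion costs: 130176
Resizes copy 1, 2, 4, ... up to the largest power of 2 that is <= n-1 = 130175, i.e. 65536.
Copy costs = 1 + 2 + 4 + 8 + 16 + 32 + 64 + 128 + 256 + 512 + 1024 + 2048 + 4096 + 8192 + 16384 + 32768 + 65536 = 131071
Total = 130176 + 131071 = 261247


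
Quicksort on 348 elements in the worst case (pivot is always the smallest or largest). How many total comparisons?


In the worst case, each partition step picks the worst pivot:
  Partition 1: 347 comparisons (n-1 elements to compare)
  Partition 2: 346 comparisons
  Partition 3: 345 comparisons
  Partition 4: 344 comparisons
  Partition 5: 343 comparisons
  ...
  Last partition: 0 comparisons
Total = (n-1) + (n-2) + ... + 1 + 0 = n*(n-1)/2
= 348*347/2 = 60378


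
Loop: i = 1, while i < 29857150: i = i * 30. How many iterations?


i multiplies by 30 each step:
i = 1 -> 30 -> 900 -> 27000 -> 810000 -> 24300000 -> 729000000 (stop)
Iterations = ceil(log_30(29857150)) = 6


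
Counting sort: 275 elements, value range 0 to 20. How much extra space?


n = 275 (output array)
k = 21 (count array for 21 distinct values)
Extra space = 275 + 21 = 296


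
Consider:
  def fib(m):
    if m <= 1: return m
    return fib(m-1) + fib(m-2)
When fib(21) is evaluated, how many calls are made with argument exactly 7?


Let N(m) = number of times fib(m) is called while evaluating fib(21).
N(21) = 1 (the initial call).
N(20) = 1 (only fib(21) calls it).
For 1 <= m <= 19: fib(m) is called by fib(m+1) and fib(m+2), so
  N(m) = N(m+1) + N(m+2).
fib(0) is called only by fib(2), so N(0) = N(2).
Walk down from m=21:
  N(21)=1, N(20)=1, N(19)=2, N(18)=3, N(17)=5, N(16)=8, N(15)=13, N(14)=21, N(13)=34, N(12)=55, N(11)=89, N(10)=144, N(9)=233, N(8)=377, N(7)=610
N(7) = 610


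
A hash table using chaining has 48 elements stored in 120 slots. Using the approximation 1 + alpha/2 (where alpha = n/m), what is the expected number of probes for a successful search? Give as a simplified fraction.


Load factor alpha = n/m = 48/120
Expected probes = 1 + alpha/2 = 1 + 48/(2*120)
= 1 + 48/240
= 240/240 + 48/240
= 288/240
Simplify: 6/5


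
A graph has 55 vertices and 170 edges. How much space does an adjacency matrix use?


Adjacency matrix: V x V grid of entries
Space = V^2 = 55^2 = 55 * 55 = 3025


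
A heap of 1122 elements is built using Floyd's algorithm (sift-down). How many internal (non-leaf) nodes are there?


Leaf nodes occupy roughly half the array.
Sift-down is called for each internal node, starting from the last one.
Internal nodes = floor(n/2) = floor(1122/2) = 561


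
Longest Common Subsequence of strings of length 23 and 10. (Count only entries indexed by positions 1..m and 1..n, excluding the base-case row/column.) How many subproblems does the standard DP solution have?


DP table indexed by positions in both strings.
First string: 23 positions
Second string: 10 positions
Total = 23 * 10 = 230


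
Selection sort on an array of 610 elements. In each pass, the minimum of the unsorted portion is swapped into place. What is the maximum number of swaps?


Selection sort performs one swap per pass:
  Pass 1: find min in positions 0 to 609, swap with position 0
  Pass 2: find min in positions 1 to 609, swap with position 1
  Pass 3: find min in positions 2 to 609, swap with position 2
  Pass 4: find min in positions 3 to 609, swap with position 3
  Pass 5: find min in positions 4 to 609, swap with position 4
  ... (604 more passes)
Total passes (and swaps) = n - 1 = 610 - 1 = 609


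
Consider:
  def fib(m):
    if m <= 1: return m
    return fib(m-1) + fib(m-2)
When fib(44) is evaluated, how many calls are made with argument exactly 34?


Let N(m) = number of times fib(m) is called while evaluating fib(44).
N(44) = 1 (the initial call).
N(43) = 1 (only fib(44) calls it).
For 1 <= m <= 42: fib(m) is called by fib(m+1) and fib(m+2), so
  N(m) = N(m+1) + N(m+2).
fib(0) is called only by fib(2), so N(0) = N(2).
Walk down from m=44:
  N(44)=1, N(43)=1, N(42)=2, N(41)=3, N(40)=5, N(39)=8, N(38)=13, N(37)=21, N(36)=34, N(35)=55, N(34)=89
N(34) = 89


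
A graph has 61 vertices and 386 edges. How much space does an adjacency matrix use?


Adjacency matrix: V x V grid of entries
Space = V^2 = 61^2 = 61 * 61 = 3721


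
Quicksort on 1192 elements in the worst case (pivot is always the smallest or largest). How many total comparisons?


In the worst case, each partition step picks the worst pivot:
  Partition 1: 1191 comparisons (n-1 elements to compare)
  Partition 2: 1190 comparisons
  Partition 3: 1189 comparisons
  Partition 4: 1188 comparisons
  Partition 5: 1187 comparisons
  ...
  Last partition: 0 comparisons
Total = (n-1) + (n-2) + ... + 1 + 0 = n*(n-1)/2
= 1192*1191/2 = 709836


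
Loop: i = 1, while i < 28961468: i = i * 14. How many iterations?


i multiplies by 14 each step:
i = 1 -> 14 -> 196 -> 2744 -> 38416 -> 537824 -> 7529536 -> 105413504 (stop)
Iterations = ceil(log_14(28961468)) = 7


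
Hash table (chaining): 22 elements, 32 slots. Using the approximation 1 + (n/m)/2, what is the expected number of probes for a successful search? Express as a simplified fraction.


Computing expected probes:
alpha = 22/32
= 1 + alpha/2
= 1 + 22/(2*32)
= (2*32 + 22) / (2*32)
= 86/64 = 43/32


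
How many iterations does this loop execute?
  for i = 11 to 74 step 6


The loop variable i takes values starting at 11 and increments by 6 each iteration.
Sequence: i = 11, 17, 23, 29, 35, 41, 47, 53, 59, ...
The upper bound 74 is inclusive, so the count is floor((last - first) / step) + 1:
floor((74 - 11) / 6) + 1 = floor(63/6) + 1 = 10 + 1 = 11


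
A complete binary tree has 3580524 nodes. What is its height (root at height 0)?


In a complete binary tree, level k holds nodes 2^k .. 2^(k+1)-1 (1-indexed).
Height = floor(log2(n)) = floor(log2(3580524)) = 21
Check: 2^21 = 2097152 <= 3580524 < 4194304 = 2^22


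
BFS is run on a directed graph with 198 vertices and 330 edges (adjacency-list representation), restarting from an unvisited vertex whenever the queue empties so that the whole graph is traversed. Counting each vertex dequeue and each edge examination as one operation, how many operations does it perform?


A full BFS traversal dequeues each vertex exactly once and examines each directed edge exactly once.
V = 198 (vertex processing cost)
E = 330 (edge examination cost)
Total operations proportional to V + E = 198 + 330 = 528


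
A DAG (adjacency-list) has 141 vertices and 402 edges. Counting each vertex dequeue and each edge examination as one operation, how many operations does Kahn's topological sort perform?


V = 141 (vertex processing)
E = 402 (edge processing)
V + E = 141 + 402 = 543


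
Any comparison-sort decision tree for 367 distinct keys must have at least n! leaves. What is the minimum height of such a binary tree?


A binary decision tree of height h has at most 2^h leaves and needs at least n! of them, so h >= ceil(log2(n!)).
367! is far too large to multiply out, so use Stirling's series:
  ln(n!) ~ n ln n - n + (1/2) ln(2 pi n) + 1/(12n)  (error below 1/(360 n^3), negligible here)
  ln(367) = 5.9053618
  n ln n = 367 * 5.9053618 = 2167.2678
  (1/2) ln(2 pi * 367) = (1/2) ln(2305.9290) = 3.8716
  1/(12*367) = 0.0002
  ln(367!) ~ 2167.2678 - 367 + 3.8716 + 0.0002 = 1804.1396
Convert to base 2: log2(367!) = 1804.1396 / ln 2 = 1804.1396 / 0.69314718 = 2602.8233
ceil(2602.8233) = 2603


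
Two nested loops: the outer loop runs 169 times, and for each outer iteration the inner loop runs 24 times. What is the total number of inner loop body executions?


Outer loop: 169 iterations
Inner loop: 24 iterations per outer iteration
Total = 169 * 24 = 4056


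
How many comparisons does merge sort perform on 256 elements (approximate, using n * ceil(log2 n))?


Recursion depth: ceil(log2(256)) = 8
Each recursion level merges n = 256 elements
Total = 256 * 8 = 2048


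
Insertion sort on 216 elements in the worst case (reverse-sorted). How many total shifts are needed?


In the worst case (reverse-sorted), each element shifts past all previous:
  Element 1: 1 shifts
  Element 2: 2 shifts
  Element 3: 3 shifts
  Element 4: 4 shifts
  Element 5: 5 shifts
  ...
  Element 215: 215 shifts
Total = 1 + 2 + ... + 215
= 216*(216-1)/2 = 23220


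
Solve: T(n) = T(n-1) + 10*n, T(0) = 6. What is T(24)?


Expanding the recurrence:
T(24) = T(23) + 10*24
       = T(22) + 10*23 + 10*24
       ...
       = T(0) + 10*(1 + 2 + ... + 24)
       = 6 + 10 * 24*25/2
       = 6 + 10 * 300
       = 6 + 3000 = 3006


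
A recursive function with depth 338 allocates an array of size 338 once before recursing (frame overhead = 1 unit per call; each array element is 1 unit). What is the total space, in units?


Array allocation: 338 units (allocated once)
Stack frames: 338 deep * 1 per frame = 338 units
Total = 338 + 338 = 676


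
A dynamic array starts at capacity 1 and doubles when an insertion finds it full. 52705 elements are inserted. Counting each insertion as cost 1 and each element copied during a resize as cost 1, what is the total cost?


n = 52705
Insertion costs: 52705
Resizes copy 1, 2, 4, ... up to the largest power of 2 that is <= n-1 = 52704, i.e. 32768.
Copy costs = 1 + 2 + 4 + 8 + 16 + 32 + 64 + 128 + 256 + 512 + 1024 + 2048 + 4096 + 8192 + 16384 + 32768 = 65535
Total = 52705 + 65535 = 118240


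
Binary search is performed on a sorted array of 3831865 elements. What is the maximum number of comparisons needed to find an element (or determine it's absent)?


Binary search halves the search space each comparison:
  Step 1: search space = 3831865 -> 1915932
  Step 2: search space = 1915932 -> 957966
  Step 3: search space = 957966 -> 478983
  Step 4: search space = 478983 -> 239491
  Step 5: search space = 239491 -> 119745
  Step 6: search space = 119745 -> 59872
  Step 7: search space = 59872 -> 29936
  Step 8: search space = 29936 -> 14968
  Step 9: search space = 14968 -> 7484
  Step 10: search space = 7484 -> 3742
  Step 11: search space = 3742 -> 1871
  Step 12: search space = 1871 -> 935
  Step 13: search space = 935 -> 467
  Step 14: search space = 467 -> 233
  Step 15: search space = 233 -> 116
  Step 16: search space = 116 -> 58
  Step 17: search space = 58 -> 29
  Step 18: search space = 29 -> 14
  Step 19: search space = 14 -> 7
  Step 20: search space = 7 -> 3
  Step 21: search space = 3 -> 1
  Step 22: search space = 1 (final check)
Maximum comparisons = floor(log2(3831865)) + 1 = 21 + 1 = 22


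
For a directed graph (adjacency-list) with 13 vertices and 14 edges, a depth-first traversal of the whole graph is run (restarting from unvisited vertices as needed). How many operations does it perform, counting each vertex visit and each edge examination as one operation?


A full DFS traversal visits each vertex once and examines each edge once.
V = 13
E = 14
Sum = 13 + 14 = 27


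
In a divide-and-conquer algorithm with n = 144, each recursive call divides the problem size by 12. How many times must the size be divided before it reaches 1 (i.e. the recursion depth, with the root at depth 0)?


Number of divisions = log_12(144)
Sizes: 144 -> 12 -> 1 (2 divisions)
Recursion depth = 2


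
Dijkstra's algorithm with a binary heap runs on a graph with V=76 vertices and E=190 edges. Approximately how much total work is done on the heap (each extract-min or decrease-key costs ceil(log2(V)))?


Dijkstra with a binary heap: each vertex is extracted once, each edge may relax once.
Each heap operation costs O(log V).
V + E = 76 + 190 = 266
ceil(log2(76)) = 7 (since 2^6 = 64 < 76 <= 128 = 2^7)
Total heap work = (V+E) * ceil(log2(V)) = 266 * 7 = 1862


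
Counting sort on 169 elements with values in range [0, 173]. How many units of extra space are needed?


Output array size: 169 (to store sorted result)
Count array size: 174 (one slot per possible value, range 0 to 173)
Total extra space = 169 + 174 = 343


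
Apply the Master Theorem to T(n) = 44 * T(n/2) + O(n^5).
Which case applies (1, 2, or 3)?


The Master Theorem: T(n) = a*T(n/b) + O(n^c)
  a = 44, b = 2, c = 5
log_b(a) = log_2(44) ~ 5.459
Compare b^c with a: 2^5 = 32 < 44, so c < log_b(a).
Since c < log_b(a), Case 1 applies.
T(n) = O(n^(log_2 44)) ~ O(n^5.459)
Master Theorem case = 1


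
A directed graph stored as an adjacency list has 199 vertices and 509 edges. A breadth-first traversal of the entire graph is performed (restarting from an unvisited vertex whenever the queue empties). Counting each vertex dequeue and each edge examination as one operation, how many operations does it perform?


A full BFS traversal dequeues each vertex once and examines each edge once.
Vertex visits: 199
Edge visits: 509
V + E = 199 + 509 = 708


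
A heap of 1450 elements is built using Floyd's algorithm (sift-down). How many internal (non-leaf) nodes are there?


Leaf nodes occupy roughly half the array.
Sift-down is called for each internal node, starting from the last one.
Internal nodes = floor(n/2) = floor(1450/2) = 725


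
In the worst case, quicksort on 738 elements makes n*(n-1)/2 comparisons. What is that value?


Sum of comparisons per partition:
737 + 736 + ... + 1 + 0
= 738 * (738 - 1) / 2
= 738 * 737 / 2
= 271953


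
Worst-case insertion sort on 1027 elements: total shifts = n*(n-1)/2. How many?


Sum of shifts = 1 + 2 + 3 + ... + 1026
= 1027 * 1026 / 2
= 1053702 / 2
= 526851


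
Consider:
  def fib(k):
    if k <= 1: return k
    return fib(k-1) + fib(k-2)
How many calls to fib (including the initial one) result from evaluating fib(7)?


Let C(m) = total calls to evaluate fib(m). Then C(0)=C(1)=1, and
C(m) = 1 + C(m-1) + C(m-2) for m >= 2.
Build the table (each entry = 1 + previous two):
  C(0) = 1
  C(1) = 1
  C(2) = 1 + 1 + 1 = 3
  C(3) = 1 + 3 + 1 = 5
  C(4) = 1 + 5 + 3 = 9
  C(5) = 1 + 9 + 5 = 15
  C(6) = 1 + 15 + 9 = 25
  C(7) = 1 + 25 + 15 = 41
Total calls for fib(7) = 41


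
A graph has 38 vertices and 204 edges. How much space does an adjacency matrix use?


Adjacency matrix: V x V grid of entries
Space = V^2 = 38^2 = 38 * 38 = 1444


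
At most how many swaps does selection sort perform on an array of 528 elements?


Each of the 527 passes places one element in its final position.
Pass 1: swap minimum into position 0
Pass 2: swap minimum of remaining into position 1
...
Pass 527: last two elements, one swap
Maximum swaps = 528 - 1 = 527


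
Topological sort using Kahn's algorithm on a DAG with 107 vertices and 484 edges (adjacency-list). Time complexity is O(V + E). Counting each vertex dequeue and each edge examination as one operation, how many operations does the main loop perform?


Kahn's algorithm:
  1. Compute in-degrees: O(V + E)
  2. Process queue: each vertex dequeued once (O(V))
     each edge examined once (O(E))
Total = V + E = 107 + 484 = 591


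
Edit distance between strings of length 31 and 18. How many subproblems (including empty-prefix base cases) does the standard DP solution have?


The table includes base cases (empty prefixes).
Rows: (m+1) = 32
Columns: (n+1) = 19
Total = 32 * 19 = 608


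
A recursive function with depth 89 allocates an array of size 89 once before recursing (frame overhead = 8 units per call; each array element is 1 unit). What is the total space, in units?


Array allocation: 89 units (allocated once)
Stack frames: 89 deep * 8 per frame = 712 units
Total = 89 + 712 = 801


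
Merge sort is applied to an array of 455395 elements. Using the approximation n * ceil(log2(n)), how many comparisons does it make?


Merge sort divides the array into halves recursively.
Number of levels = ceil(log2(455395)) = 19
At each level, approximately n = 455395 comparisons are needed for merging.
Total comparisons ~ n * ceil(log2(n)) = 455395 * 19 = 8652505


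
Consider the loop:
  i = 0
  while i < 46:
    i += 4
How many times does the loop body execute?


Starting at i = 0, each iteration adds 4.
Iterations until i >= 46:
  Iteration 1: i = 0 -> i = 4
  Iteration 2: i = 4 -> i = 8
  Iteration 3: i = 8 -> i = 12
  Iteration 4: i = 12 -> i = 16
  Iteration 5: i = 16 -> i = 20
  Iteration 6: i = 20 -> i = 24
  Iteration 7: i = 24 -> i = 28
  Iteration 8: i = 28 -> i = 32
  ... continuing ...
Total iterations = ceil(46/4) = 12


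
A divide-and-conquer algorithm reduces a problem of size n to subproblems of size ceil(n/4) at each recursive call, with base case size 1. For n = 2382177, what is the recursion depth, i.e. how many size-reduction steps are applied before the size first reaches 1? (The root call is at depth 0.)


Each step divides the size by 4 (rounding up); after k steps the size is ceil(n/4^k), which equals 1 exactly when 4^k >= n.
So the depth is the smallest k with 4^k >= 2382177, i.e. ceil(log_4(2382177)).
4^10 = 1048576 < 2382177 <= 4194304 = 4^11
Recursion depth = 11


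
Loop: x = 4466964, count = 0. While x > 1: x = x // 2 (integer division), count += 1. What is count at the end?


The variable x halves each step:
x = 4466964 -> 2233482 -> 1116741 -> 558370 -> 279185 -> 139592 -> 69796 -> 34898 -> 17449 -> 8724 -> 4362 -> 2181 -> 1090 -> 545 -> 272 -> 136 -> 68 -> 34 -> 17 -> 8 -> 4 -> 2 -> 1
Number of halvings = floor(log2(4466964)) = 22


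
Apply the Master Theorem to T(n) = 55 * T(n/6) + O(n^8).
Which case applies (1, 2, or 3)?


The Master Theorem: T(n) = a*T(n/b) + O(n^c)
  a = 55, b = 6, c = 8
log_b(a) = log_6(55) ~ 2.237
Compare b^c with a: 6^8 = 1679616 > 55, so c > log_b(a).
Since c > log_b(a), Case 3 applies.
T(n) = O(n^8)
Master Theorem case = 3


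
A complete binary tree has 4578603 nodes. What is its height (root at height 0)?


In a complete binary tree, level k holds nodes 2^k .. 2^(k+1)-1 (1-indexed).
Height = floor(log2(n)) = floor(log2(4578603)) = 22
Check: 2^22 = 4194304 <= 4578603 < 8388608 = 2^23


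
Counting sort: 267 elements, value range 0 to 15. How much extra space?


n = 267 (output array)
k = 16 (count array for 16 distinct values)
Extra space = 267 + 16 = 283


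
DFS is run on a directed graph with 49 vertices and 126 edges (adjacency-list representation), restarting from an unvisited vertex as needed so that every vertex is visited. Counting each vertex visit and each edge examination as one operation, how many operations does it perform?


A full DFS traversal processes each vertex exactly once (push/pop on stack).
Each directed edge is examined once.
V = 49, E = 126
V + E = 175


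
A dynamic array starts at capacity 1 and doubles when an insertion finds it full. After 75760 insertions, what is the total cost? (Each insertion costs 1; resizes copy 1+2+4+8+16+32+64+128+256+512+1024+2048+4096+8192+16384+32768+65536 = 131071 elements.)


Insertion cost: 75760 (one per element)
Resizes occur just before inserting elements 2, 3, 5, 9, ...
Elements copied at each resize: 1 + 2 + 4 + 8 + 16 + 32 + 64 + 128 + 256 + 512 + 1024 + 2048 + 4096 + 8192 + 16384 + 32768 + 65536
Sum of copies = 131071 (geometric series: 2^k - 1)
Total = 75760 + 131071 = 206831
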